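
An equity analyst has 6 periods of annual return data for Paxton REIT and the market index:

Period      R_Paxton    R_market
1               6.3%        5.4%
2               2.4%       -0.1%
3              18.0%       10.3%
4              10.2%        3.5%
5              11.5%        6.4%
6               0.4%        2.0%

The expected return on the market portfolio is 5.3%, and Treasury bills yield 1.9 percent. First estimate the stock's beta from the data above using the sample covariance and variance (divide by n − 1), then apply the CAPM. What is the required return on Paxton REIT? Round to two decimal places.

7.31%

Mean R_i = (6.3 + 2.4 + 18.0 + 10.2 + 11.5 + 0.4) / 6 = 8.1333%
Mean R_m = (5.4 − 0.1 + 10.3 + 3.5 + 6.4 + 2.0) / 6 = 4.5833%
Σ(R_i − R̄_i)(R_m − R̄_m) = 105.6133  ⇒  Cov = 105.6133 / 5 = 21.1227
Σ(R_m − R̄_m)² = 66.4283  ⇒  Var(R_m) = 66.4283 / 5 = 13.2857
β = Cov / Var(R_m) = 21.1227 / 13.2857 = 1.5899
MRP = 5.3% − 1.9% = 3.40%
E(R) = R_f + β × MRP = 1.9% + 1.5899 × 3.4% = 7.31%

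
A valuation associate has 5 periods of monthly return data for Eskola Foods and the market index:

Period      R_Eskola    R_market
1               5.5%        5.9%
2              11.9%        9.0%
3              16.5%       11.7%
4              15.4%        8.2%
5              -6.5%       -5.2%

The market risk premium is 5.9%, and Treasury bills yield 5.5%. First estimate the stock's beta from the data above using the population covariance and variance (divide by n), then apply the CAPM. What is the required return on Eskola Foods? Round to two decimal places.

13.72%

Mean R_i = (5.5 + 11.9 + 16.5 + 15.4 − 6.5) / 5 = 8.5600%
Mean R_m = (5.9 + 9.0 + 11.7 + 8.2 − 5.2) / 5 = 5.9200%
Σ(R_i − R̄_i)(R_m − R̄_m) = 239.3040  ⇒  Cov = 239.3040 / 5 = 47.8608
Σ(R_m − R̄_m)² = 171.7480  ⇒  Var(R_m) = 171.7480 / 5 = 34.3496
β = Cov / Var(R_m) = 47.8608 / 34.3496 = 1.3933
E(R) = R_f + β × MRP = 5.5% + 1.3933 × 5.9% = 13.72%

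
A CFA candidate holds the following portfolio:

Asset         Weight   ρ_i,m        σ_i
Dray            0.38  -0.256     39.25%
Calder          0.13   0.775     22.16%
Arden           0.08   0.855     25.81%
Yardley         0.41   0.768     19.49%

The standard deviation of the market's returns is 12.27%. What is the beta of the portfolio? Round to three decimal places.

β_Dray = -0.256 × 39.25% / 12.27% = -0.8189
β_Calder = 0.775 × 22.16% / 12.27% = 1.3997
β_Arden = 0.855 × 25.81% / 12.27% = 1.7985
β_Yardley = 0.768 × 19.49% / 12.27% = 1.2199
β_P = Σ w_i β_i = 0.38×-0.8189 + 0.13×1.3997 + 0.08×1.7985 + 0.41×1.2199 = 0.5148

0.515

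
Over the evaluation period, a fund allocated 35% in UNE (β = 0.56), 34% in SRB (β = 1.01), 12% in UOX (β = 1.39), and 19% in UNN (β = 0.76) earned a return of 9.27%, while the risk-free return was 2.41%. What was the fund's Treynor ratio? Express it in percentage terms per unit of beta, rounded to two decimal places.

β_P = 0.35×0.56 + 0.34×1.01 + 0.12×1.39 + 0.19×0.76 = 0.8506
Treynor = (R_P − R_f) / β_P = (9.27% − 2.41%) / 0.8506 = 6.86% / 0.8506 = 8.06%

8.06%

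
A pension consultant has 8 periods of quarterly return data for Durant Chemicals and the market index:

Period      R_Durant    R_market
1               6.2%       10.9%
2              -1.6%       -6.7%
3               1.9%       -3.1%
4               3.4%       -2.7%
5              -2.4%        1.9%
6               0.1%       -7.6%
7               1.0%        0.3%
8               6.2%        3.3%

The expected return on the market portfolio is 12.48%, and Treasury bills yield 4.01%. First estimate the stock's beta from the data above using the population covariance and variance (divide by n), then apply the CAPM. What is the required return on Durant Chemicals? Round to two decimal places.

6.89%

Mean R_i = (6.2 − 1.6 + 1.9 + 3.4 − 2.4 + 0.1 + 1.0 + 6.2) / 8 = 1.8500%
Mean R_m = (10.9 − 6.7 − 3.1 − 2.7 + 1.9 − 7.6 + 0.3 + 3.3) / 8 = -0.4625%
Σ(R_i − R̄_i)(R_m − R̄_m) = 85.5150  ⇒  Cov = 85.5150 / 8 = 10.6894
Σ(R_m − R̄_m)² = 251.2388  ⇒  Var(R_m) = 251.2388 / 8 = 31.4049
β = Cov / Var(R_m) = 10.6894 / 31.4049 = 0.3404
MRP = 12.48% − 4.01% = 8.47%
E(R) = R_f + β × MRP = 4.01% + 0.3404 × 8.47% = 6.89%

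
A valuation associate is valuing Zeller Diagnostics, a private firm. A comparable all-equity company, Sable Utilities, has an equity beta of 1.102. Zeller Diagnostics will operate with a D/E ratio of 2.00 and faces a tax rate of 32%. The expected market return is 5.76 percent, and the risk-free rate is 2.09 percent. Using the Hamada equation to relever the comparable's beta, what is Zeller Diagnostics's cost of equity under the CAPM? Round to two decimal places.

11.63%

β_L = β_U × [1 + (1 − t)(D/E)] = 1.102 × [1 + (1 − 0.32) × 2.00]
    = 1.102 × [1 + 0.68 × 2.00] = 1.102 × 2.3600 = 2.6007
MRP = 5.76% − 2.09% = 3.67%
E(R) = R_f + β_L × MRP = 2.09% + 2.6007 × 3.67% = 11.63%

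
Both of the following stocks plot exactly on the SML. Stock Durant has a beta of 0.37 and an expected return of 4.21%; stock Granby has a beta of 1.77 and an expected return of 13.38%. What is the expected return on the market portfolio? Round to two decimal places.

8.34%

Both satisfy E(R) = R_f + β·MRP, so the slope of the SML is
MRP = (13.38% − 4.21%) / (1.77 − 0.37) = 9.17% / 1.40 = 6.5500%
R_f = E(R_Durant) − β_Durant·MRP = 4.21% − 0.37 × 6.5500% = 1.7865%
E(R_m) = R_f + MRP = 1.7865% + 6.5500% = 8.34%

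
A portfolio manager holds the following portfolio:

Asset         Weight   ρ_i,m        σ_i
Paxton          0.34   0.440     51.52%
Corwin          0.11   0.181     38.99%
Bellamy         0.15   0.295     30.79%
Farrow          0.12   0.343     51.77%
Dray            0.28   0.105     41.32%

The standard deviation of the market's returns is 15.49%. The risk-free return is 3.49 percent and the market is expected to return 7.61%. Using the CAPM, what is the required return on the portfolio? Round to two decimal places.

7.00%

β_Paxton = 0.440 × 51.52% / 15.49% = 1.4634
β_Corwin = 0.181 × 38.99% / 15.49% = 0.4556
β_Bellamy = 0.295 × 30.79% / 15.49% = 0.5864
β_Farrow = 0.343 × 51.77% / 15.49% = 1.1464
β_Dray = 0.105 × 41.32% / 15.49% = 0.2801
β_P = Σ w_i β_i = 0.34×1.4634 + 0.11×0.4556 + 0.15×0.5864 + 0.12×1.1464 + 0.28×0.2801 = 0.8516
MRP = 7.61% − 3.49% = 4.12%
E(R_P) = R_f + β_P × MRP = 3.49% + 0.8516 × 4.12% = 7.00%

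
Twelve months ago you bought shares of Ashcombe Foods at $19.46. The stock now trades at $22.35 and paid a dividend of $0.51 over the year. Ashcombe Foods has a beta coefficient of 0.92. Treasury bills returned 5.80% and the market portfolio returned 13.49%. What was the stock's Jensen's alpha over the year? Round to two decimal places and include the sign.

Realised HPR = (P1 + D1 − P0) / P0 = (22.35 + 0.51 − 19.46) / 19.46 = 3.40 / 19.46 = 17.4717%
MRP = 13.49% − 5.80% = 7.69%
CAPM required = R_f + β·MRP = 5.80% + 0.92 × 7.69% = 12.8748%
α = realised − required = 17.4717% − 12.8748% = +4.60%

+4.60%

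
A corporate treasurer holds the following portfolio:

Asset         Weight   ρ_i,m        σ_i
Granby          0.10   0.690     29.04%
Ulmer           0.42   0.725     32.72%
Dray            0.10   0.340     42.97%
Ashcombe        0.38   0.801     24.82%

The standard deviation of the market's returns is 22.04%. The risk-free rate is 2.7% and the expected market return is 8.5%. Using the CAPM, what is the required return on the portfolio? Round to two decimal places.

8.22%

β_Granby = 0.690 × 29.04% / 22.04% = 0.9091
β_Ulmer = 0.725 × 32.72% / 22.04% = 1.0763
β_Dray = 0.340 × 42.97% / 22.04% = 0.6629
β_Ashcombe = 0.801 × 24.82% / 22.04% = 0.9020
β_P = Σ w_i β_i = 0.10×0.9091 + 0.42×1.0763 + 0.10×0.6629 + 0.38×0.9020 = 0.9520
MRP = 8.5% − 2.7% = 5.80%
E(R_P) = R_f + β_P × MRP = 2.7% + 0.9520 × 5.8% = 8.22%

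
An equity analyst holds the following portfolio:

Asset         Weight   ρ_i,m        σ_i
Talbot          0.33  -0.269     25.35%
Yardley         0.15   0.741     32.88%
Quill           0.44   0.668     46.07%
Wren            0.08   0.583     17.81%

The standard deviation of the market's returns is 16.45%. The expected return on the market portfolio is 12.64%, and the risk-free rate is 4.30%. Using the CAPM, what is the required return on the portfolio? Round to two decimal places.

β_Talbot = -0.269 × 25.35% / 16.45% = -0.4145
β_Yardley = 0.741 × 32.88% / 16.45% = 1.4811
β_Quill = 0.668 × 46.07% / 16.45% = 1.8708
β_Wren = 0.583 × 17.81% / 16.45% = 0.6312
β_P = Σ w_i β_i = 0.33×-0.4145 + 0.15×1.4811 + 0.44×1.8708 + 0.08×0.6312 = 0.9590
MRP = 12.64% − 4.30% = 8.34%
E(R_P) = R_f + β_P × MRP = 4.30% + 0.9590 × 8.34% = 12.30%

12.30%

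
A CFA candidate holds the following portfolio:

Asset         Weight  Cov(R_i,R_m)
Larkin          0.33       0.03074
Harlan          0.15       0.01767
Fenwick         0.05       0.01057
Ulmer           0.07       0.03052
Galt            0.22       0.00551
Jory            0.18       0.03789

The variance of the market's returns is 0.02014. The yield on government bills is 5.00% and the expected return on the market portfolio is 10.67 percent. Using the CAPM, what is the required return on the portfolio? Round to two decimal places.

11.61%

β_Larkin = 0.03074 / 0.02014 = 1.5263
β_Harlan = 0.01767 / 0.02014 = 0.8774
β_Fenwick = 0.01057 / 0.02014 = 0.5248
β_Ulmer = 0.03052 / 0.02014 = 1.5154
β_Galt = 0.00551 / 0.02014 = 0.2736
β_Jory = 0.03789 / 0.02014 = 1.8813
β_P = Σ w_i β_i = 0.33×1.5263 + 0.15×0.8774 + 0.05×0.5248 + 0.07×1.5154 + 0.22×0.2736 + 0.18×1.8813 = 1.1664
MRP = 10.67% − 5.00% = 5.67%
E(R_P) = R_f + β_P × MRP = 5.00% + 1.1664 × 5.67% = 11.61%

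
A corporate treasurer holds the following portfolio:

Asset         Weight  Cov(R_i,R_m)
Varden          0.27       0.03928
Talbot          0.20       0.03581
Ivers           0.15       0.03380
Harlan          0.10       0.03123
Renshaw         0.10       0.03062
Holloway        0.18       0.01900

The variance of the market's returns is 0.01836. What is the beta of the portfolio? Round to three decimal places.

β_Varden = 0.03928 / 0.01836 = 2.1394
β_Talbot = 0.03581 / 0.01836 = 1.9504
β_Ivers = 0.03380 / 0.01836 = 1.8410
β_Harlan = 0.03123 / 0.01836 = 1.7010
β_Renshaw = 0.03062 / 0.01836 = 1.6678
β_Holloway = 0.01900 / 0.01836 = 1.0349
β_P = Σ w_i β_i = 0.27×2.1394 + 0.20×1.9504 + 0.15×1.8410 + 0.10×1.7010 + 0.10×1.6678 + 0.18×1.0349 = 1.7670

1.767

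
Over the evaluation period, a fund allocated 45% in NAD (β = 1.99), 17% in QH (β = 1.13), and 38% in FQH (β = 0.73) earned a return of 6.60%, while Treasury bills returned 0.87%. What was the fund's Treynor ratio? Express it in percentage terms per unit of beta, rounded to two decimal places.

4.20%

β_P = 0.45×1.99 + 0.17×1.13 + 0.38×0.73 = 1.3650
Treynor = (R_P − R_f) / β_P = (6.60% − 0.87%) / 1.3650 = 5.73% / 1.3650 = 4.20%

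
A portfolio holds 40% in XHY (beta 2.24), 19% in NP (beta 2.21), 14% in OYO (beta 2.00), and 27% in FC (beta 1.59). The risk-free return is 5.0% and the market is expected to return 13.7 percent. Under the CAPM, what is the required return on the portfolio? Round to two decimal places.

22.62%

β_P = Σ w_i β_i = 0.40×2.24 + 0.19×2.21 + 0.14×2.00 + 0.27×1.59 = 2.0252
MRP = 13.7% − 5.0% = 8.70%
E(R_P) = R_f + β_P × MRP = 5.0% + 2.0252 × 8.7% = 22.62%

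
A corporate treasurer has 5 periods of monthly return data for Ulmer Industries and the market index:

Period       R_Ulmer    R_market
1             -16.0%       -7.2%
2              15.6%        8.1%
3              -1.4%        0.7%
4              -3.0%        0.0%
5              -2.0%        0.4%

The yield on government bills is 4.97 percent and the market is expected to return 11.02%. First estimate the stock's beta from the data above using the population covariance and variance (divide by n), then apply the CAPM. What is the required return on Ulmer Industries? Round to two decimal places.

17.48%

Mean R_i = (-16.0 + 15.6 − 1.4 − 3.0 − 2.0) / 5 = -1.3600%
Mean R_m = (-7.2 + 8.1 + 0.7 + 0.0 + 0.4) / 5 = 0.4000%
Σ(R_i − R̄_i)(R_m − R̄_m) = 242.5000  ⇒  Cov = 242.5000 / 5 = 48.5000
Σ(R_m − R̄_m)² = 117.3000  ⇒  Var(R_m) = 117.3000 / 5 = 23.4600
β = Cov / Var(R_m) = 48.5000 / 23.4600 = 2.0673
MRP = 11.02% − 4.97% = 6.05%
E(R) = R_f + β × MRP = 4.97% + 2.0673 × 6.05% = 17.48%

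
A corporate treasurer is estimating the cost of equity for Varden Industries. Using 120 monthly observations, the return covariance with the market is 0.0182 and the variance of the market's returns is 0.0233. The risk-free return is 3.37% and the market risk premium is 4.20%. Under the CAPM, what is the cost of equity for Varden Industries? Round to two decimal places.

6.65%

β = Cov(R_i, R_m) / Var(R_m) = 0.0182 / 0.0233 = 0.7811
E(R) = R_f + β × MRP = 3.37% + 0.7811 × 4.20% = 6.65%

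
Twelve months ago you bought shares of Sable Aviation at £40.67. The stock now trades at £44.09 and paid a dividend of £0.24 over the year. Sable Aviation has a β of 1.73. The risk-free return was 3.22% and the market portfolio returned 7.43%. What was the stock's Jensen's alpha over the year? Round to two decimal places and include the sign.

Realised HPR = (P1 + D1 − P0) / P0 = (44.09 + 0.24 − 40.67) / 40.67 = 3.66 / 40.67 = 8.9993%
MRP = 7.43% − 3.22% = 4.21%
CAPM required = R_f + β·MRP = 3.22% + 1.73 × 4.21% = 10.5033%
α = realised − required = 8.9993% − 10.5033% = -1.50%

-1.50%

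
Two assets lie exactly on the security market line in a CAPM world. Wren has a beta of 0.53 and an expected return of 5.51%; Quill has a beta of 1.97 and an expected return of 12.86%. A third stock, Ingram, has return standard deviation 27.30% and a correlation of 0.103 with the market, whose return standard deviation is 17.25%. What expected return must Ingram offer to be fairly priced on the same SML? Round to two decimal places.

3.64%

MRP = (12.86% − 5.51%) / (1.97 − 0.53) = 5.1042%
R_f = 5.51% − 0.53 × 5.1042% = 2.8048%
β_Ingram = ρ·σ_i/σ_m = 0.103 × 27.30 / 17.25 = 0.1630
E(R_Ingram) = R_f + β × MRP = 2.8048% + 0.1630 × 5.1042% = 3.64%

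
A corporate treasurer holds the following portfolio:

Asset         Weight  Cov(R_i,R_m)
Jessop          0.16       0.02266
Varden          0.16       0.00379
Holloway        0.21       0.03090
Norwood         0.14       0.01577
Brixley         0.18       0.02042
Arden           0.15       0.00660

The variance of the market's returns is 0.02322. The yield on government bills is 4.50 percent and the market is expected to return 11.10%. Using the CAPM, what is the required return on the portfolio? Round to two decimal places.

9.50%

β_Jessop = 0.02266 / 0.02322 = 0.9759
β_Varden = 0.00379 / 0.02322 = 0.1632
β_Holloway = 0.03090 / 0.02322 = 1.3307
β_Norwood = 0.01577 / 0.02322 = 0.6792
β_Brixley = 0.02042 / 0.02322 = 0.8794
β_Arden = 0.00660 / 0.02322 = 0.2842
β_P = Σ w_i β_i = 0.16×0.9759 + 0.16×0.1632 + 0.21×1.3307 + 0.14×0.6792 + 0.18×0.8794 + 0.15×0.2842 = 0.7577
MRP = 11.10% − 4.50% = 6.60%
E(R_P) = R_f + β_P × MRP = 4.50% + 0.7577 × 6.60% = 9.50%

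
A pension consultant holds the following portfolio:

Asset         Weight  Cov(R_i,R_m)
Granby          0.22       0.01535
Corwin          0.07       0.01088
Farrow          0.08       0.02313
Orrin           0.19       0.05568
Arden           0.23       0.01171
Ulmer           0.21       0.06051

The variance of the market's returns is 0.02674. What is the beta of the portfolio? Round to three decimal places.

1.196

β_Granby = 0.01535 / 0.02674 = 0.5740
β_Corwin = 0.01088 / 0.02674 = 0.4069
β_Farrow = 0.02313 / 0.02674 = 0.8650
β_Orrin = 0.05568 / 0.02674 = 2.0823
β_Arden = 0.01171 / 0.02674 = 0.4379
β_Ulmer = 0.06051 / 0.02674 = 2.2629
β_P = Σ w_i β_i = 0.22×0.5740 + 0.07×0.4069 + 0.08×0.8650 + 0.19×2.0823 + 0.23×0.4379 + 0.21×2.2629 = 1.1955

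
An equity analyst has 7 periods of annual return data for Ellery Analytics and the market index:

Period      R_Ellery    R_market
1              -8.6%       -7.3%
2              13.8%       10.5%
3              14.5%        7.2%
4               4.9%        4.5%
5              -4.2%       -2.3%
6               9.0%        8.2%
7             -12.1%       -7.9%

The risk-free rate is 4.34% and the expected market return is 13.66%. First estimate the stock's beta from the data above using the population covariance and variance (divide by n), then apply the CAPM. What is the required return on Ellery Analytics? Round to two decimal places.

Mean R_i = (-8.6 + 13.8 + 14.5 + 4.9 − 4.2 + 9.0 − 12.1) / 7 = 2.4714%
Mean R_m = (-7.3 + 10.5 + 7.2 + 4.5 − 2.3 + 8.2 − 7.9) / 7 = 1.8429%
Σ(R_i − R̄_i)(R_m − R̄_m) = 481.2986  ⇒  Cov = 481.2986 / 7 = 68.7569
Σ(R_m − R̄_m)² = 346.7971  ⇒  Var(R_m) = 346.7971 / 7 = 49.5424
β = Cov / Var(R_m) = 68.7569 / 49.5424 = 1.3878
MRP = 13.66% − 4.34% = 9.32%
E(R) = R_f + β × MRP = 4.34% + 1.3878 × 9.32% = 17.27%

17.27%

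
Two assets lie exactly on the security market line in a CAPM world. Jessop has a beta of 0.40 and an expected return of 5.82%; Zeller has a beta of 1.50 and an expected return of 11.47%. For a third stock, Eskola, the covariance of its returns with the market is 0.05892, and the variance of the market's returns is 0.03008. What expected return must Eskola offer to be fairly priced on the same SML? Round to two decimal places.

MRP = (11.47% − 5.82%) / (1.50 − 0.40) = 5.1364%
R_f = 5.82% − 0.40 × 5.1364% = 3.7654%
β_Eskola = Cov / Var(R_m) = 0.05892 / 0.03008 = 1.9588
E(R_Eskola) = R_f + β × MRP = 3.7654% + 1.9588 × 5.1364% = 13.83%

13.83%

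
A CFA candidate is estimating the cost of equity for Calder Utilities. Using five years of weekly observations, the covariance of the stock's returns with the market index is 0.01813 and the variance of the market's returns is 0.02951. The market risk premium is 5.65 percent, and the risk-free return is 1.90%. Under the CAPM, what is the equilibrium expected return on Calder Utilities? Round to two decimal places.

β = Cov(R_i, R_m) / Var(R_m) = 0.01813 / 0.02951 = 0.6144
E(R) = R_f + β × MRP = 1.90% + 0.6144 × 5.65% = 5.37%

5.37%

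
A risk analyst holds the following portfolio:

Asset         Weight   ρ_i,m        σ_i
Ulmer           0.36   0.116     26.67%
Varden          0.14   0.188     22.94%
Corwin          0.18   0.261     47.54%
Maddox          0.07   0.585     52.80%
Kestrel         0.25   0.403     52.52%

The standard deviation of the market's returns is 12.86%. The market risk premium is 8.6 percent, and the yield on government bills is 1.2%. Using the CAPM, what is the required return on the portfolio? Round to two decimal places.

8.83%

β_Ulmer = 0.116 × 26.67% / 12.86% = 0.2406
β_Varden = 0.188 × 22.94% / 12.86% = 0.3354
β_Corwin = 0.261 × 47.54% / 12.86% = 0.9648
β_Maddox = 0.585 × 52.80% / 12.86% = 2.4019
β_Kestrel = 0.403 × 52.52% / 12.86% = 1.6458
β_P = Σ w_i β_i = 0.36×0.2406 + 0.14×0.3354 + 0.18×0.9648 + 0.07×2.4019 + 0.25×1.6458 = 0.8868
E(R_P) = R_f + β_P × MRP = 1.2% + 0.8868 × 8.6% = 8.83%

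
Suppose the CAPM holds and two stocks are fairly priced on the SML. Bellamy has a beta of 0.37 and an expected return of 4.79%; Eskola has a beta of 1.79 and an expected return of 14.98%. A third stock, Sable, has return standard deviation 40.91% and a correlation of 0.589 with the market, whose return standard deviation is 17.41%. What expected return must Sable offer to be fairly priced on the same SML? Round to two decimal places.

12.07%

MRP = (14.98% − 4.79%) / (1.79 − 0.37) = 7.1761%
R_f = 4.79% − 0.37 × 7.1761% = 2.1348%
β_Sable = ρ·σ_i/σ_m = 0.589 × 40.91 / 17.41 = 1.3840
E(R_Sable) = R_f + β × MRP = 2.1348% + 1.3840 × 7.1761% = 12.07%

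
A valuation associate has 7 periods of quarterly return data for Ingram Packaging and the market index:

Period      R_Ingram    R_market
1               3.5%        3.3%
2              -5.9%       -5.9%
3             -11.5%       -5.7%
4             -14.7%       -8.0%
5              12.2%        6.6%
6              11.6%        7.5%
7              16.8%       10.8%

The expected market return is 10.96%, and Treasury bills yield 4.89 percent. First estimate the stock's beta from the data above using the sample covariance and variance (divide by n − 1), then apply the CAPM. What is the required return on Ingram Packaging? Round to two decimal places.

14.72%

Mean R_i = (3.5 − 5.9 − 11.5 − 14.7 + 12.2 + 11.6 + 16.8) / 7 = 1.7143%
Mean R_m = (3.3 − 5.9 − 5.7 − 8.0 + 6.6 + 7.5 + 10.8) / 7 = 1.2286%
Σ(R_i − R̄_i)(R_m − R̄_m) = 563.7271  ⇒  Cov = 563.7271 / 6 = 93.9545
Σ(R_m − R̄_m)² = 348.0743  ⇒  Var(R_m) = 348.0743 / 6 = 58.0124
β = Cov / Var(R_m) = 93.9545 / 58.0124 = 1.6196
MRP = 10.96% − 4.89% = 6.07%
E(R) = R_f + β × MRP = 4.89% + 1.6196 × 6.07% = 14.72%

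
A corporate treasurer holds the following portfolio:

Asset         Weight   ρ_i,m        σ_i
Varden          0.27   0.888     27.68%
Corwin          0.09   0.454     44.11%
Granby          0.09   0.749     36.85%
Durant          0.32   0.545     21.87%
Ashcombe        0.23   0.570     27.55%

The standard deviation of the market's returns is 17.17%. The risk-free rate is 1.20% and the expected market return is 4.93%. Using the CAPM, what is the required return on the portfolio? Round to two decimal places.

β_Varden = 0.888 × 27.68% / 17.17% = 1.4316
β_Corwin = 0.454 × 44.11% / 17.17% = 1.1663
β_Granby = 0.749 × 36.85% / 17.17% = 1.6075
β_Durant = 0.545 × 21.87% / 17.17% = 0.6942
β_Ashcombe = 0.570 × 27.55% / 17.17% = 0.9146
β_P = Σ w_i β_i = 0.27×1.4316 + 0.09×1.1663 + 0.09×1.6075 + 0.32×0.6942 + 0.23×0.9146 = 1.0687
MRP = 4.93% − 1.20% = 3.73%
E(R_P) = R_f + β_P × MRP = 1.20% + 1.0687 × 3.73% = 5.19%

5.19%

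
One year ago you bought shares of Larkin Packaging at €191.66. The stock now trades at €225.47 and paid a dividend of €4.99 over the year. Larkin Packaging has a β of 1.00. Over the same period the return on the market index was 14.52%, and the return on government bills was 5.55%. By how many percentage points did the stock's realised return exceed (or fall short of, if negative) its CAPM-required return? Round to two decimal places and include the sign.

+5.72%

Realised HPR = (P1 + D1 − P0) / P0 = (225.47 + 4.99 − 191.66) / 191.66 = 38.80 / 191.66 = 20.2442%
MRP = 14.52% − 5.55% = 8.97%
CAPM required = R_f + β·MRP = 5.55% + 1.00 × 8.97% = 14.5200%
α = realised − required = 20.2442% − 14.5200% = +5.72%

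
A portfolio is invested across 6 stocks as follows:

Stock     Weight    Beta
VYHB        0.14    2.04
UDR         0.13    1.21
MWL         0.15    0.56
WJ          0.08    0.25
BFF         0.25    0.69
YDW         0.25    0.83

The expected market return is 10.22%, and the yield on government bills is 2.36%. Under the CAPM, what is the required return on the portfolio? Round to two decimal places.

β_P = Σ w_i β_i = 0.14×2.04 + 0.13×1.21 + 0.15×0.56 + 0.08×0.25 + 0.25×0.69 + 0.25×0.83 = 0.9269
MRP = 10.22% − 2.36% = 7.86%
E(R_P) = R_f + β_P × MRP = 2.36% + 0.9269 × 7.86% = 9.65%

9.65%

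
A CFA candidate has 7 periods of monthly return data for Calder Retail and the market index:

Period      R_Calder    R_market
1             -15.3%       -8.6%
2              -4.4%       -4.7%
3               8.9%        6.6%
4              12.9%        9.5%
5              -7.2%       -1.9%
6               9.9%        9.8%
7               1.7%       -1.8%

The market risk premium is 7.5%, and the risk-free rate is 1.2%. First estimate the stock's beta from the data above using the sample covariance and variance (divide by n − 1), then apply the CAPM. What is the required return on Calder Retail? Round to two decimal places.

Mean R_i = (-15.3 − 4.4 + 8.9 + 12.9 − 7.2 + 9.9 + 1.7) / 7 = 0.9286%
Mean R_m = (-8.6 − 4.7 + 6.6 + 9.5 − 1.9 + 9.8 − 1.8) / 7 = 1.2714%
Σ(R_i − R̄_i)(R_m − R̄_m) = 432.9257  ⇒  Cov = 432.9257 / 6 = 72.1543
Σ(R_m − R̄_m)² = 321.4343  ⇒  Var(R_m) = 321.4343 / 6 = 53.5724
β = Cov / Var(R_m) = 72.1543 / 53.5724 = 1.3469
E(R) = R_f + β × MRP = 1.2% + 1.3469 × 7.5% = 11.30%

11.30%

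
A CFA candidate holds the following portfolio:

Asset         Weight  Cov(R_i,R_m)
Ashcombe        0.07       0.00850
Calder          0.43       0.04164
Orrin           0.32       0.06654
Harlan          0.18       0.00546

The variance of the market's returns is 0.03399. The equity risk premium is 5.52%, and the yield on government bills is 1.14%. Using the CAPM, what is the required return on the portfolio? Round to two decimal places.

7.76%

β_Ashcombe = 0.00850 / 0.03399 = 0.2501
β_Calder = 0.04164 / 0.03399 = 1.2251
β_Orrin = 0.06654 / 0.03399 = 1.9576
β_Harlan = 0.00546 / 0.03399 = 0.1606
β_P = Σ w_i β_i = 0.07×0.2501 + 0.43×1.2251 + 0.32×1.9576 + 0.18×0.1606 = 1.1996
E(R_P) = R_f + β_P × MRP = 1.14% + 1.1996 × 5.52% = 7.76%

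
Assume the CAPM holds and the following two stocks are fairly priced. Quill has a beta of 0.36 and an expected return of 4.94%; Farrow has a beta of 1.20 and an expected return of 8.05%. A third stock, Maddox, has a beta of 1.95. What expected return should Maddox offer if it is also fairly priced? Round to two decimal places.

10.83%

MRP (SML slope) = (8.05% − 4.94%) / (1.20 − 0.36) = 3.11% / 0.84 = 3.7024%
R_f (intercept) = 4.94% − 0.36 × 3.7024% = 3.6071%
E(R_Maddox) = R_f + β × MRP = 3.6071% + 1.95 × 3.7024% = 10.83%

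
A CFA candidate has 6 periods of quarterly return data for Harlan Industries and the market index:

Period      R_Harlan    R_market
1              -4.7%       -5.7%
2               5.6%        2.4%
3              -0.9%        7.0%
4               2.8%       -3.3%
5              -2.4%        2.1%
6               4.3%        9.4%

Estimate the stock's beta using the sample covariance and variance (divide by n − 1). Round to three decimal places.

Mean R_i = (-4.7 + 5.6 − 0.9 + 2.8 − 2.4 + 4.3) / 6 = 0.7833%
Mean R_m = (-5.7 + 2.4 + 7.0 − 3.3 + 2.1 + 9.4) / 6 = 1.9833%
Σ(R_i − R̄_i)(R_m − R̄_m) = 50.7483  ⇒  Cov = 50.7483 / 5 = 10.1497
Σ(R_m − R̄_m)² = 167.3083  ⇒  Var(R_m) = 167.3083 / 5 = 33.4617
β = Cov / Var(R_m) = 10.1497 / 33.4617 = 0.3033

0.303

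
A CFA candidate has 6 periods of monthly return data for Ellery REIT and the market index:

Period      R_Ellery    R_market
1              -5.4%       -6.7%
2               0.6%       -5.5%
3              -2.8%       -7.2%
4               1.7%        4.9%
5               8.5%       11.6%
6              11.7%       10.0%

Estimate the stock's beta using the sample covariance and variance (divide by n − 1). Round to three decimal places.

Mean R_i = (-5.4 + 0.6 − 2.8 + 1.7 + 8.5 + 11.7) / 6 = 2.3833%
Mean R_m = (-6.7 − 5.5 − 7.2 + 4.9 + 11.6 + 10.0) / 6 = 1.1833%
Σ(R_i − R̄_i)(R_m − R̄_m) = 260.0483  ⇒  Cov = 260.0483 / 5 = 52.0097
Σ(R_m − R̄_m)² = 377.1483  ⇒  Var(R_m) = 377.1483 / 5 = 75.4297
β = Cov / Var(R_m) = 52.0097 / 75.4297 = 0.6895

0.690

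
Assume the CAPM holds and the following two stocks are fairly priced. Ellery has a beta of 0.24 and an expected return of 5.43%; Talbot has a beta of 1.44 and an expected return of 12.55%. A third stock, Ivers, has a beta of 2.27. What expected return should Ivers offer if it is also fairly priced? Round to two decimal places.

MRP (SML slope) = (12.55% − 5.43%) / (1.44 − 0.24) = 7.12% / 1.20 = 5.9333%
R_f (intercept) = 5.43% − 0.24 × 5.9333% = 4.0060%
E(R_Ivers) = R_f + β × MRP = 4.0060% + 2.27 × 5.9333% = 17.47%

17.47%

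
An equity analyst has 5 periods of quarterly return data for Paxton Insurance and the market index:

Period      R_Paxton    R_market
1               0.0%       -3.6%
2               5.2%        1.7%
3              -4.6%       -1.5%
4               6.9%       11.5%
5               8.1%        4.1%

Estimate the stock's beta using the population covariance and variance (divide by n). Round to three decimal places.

Mean R_i = (0.0 + 5.2 − 4.6 + 6.9 + 8.1) / 5 = 3.1200%
Mean R_m = (-3.6 + 1.7 − 1.5 + 11.5 + 4.1) / 5 = 2.4400%
Σ(R_i − R̄_i)(R_m − R̄_m) = 90.2360  ⇒  Cov = 90.2360 / 5 = 18.0472
Σ(R_m − R̄_m)² = 137.3920  ⇒  Var(R_m) = 137.3920 / 5 = 27.4784
β = Cov / Var(R_m) = 18.0472 / 27.4784 = 0.6568

0.657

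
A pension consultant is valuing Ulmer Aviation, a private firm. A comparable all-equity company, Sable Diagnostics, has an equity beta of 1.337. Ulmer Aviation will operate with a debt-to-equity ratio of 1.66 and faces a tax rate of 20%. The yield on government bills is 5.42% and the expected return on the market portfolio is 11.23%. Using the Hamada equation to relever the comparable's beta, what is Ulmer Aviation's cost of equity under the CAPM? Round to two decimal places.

23.50%

β_L = β_U × [1 + (1 − t)(D/E)] = 1.337 × [1 + (1 − 0.20) × 1.66]
    = 1.337 × [1 + 0.80 × 1.66] = 1.337 × 2.3280 = 3.1125
MRP = 11.23% − 5.42% = 5.81%
E(R) = R_f + β_L × MRP = 5.42% + 3.1125 × 5.81% = 23.50%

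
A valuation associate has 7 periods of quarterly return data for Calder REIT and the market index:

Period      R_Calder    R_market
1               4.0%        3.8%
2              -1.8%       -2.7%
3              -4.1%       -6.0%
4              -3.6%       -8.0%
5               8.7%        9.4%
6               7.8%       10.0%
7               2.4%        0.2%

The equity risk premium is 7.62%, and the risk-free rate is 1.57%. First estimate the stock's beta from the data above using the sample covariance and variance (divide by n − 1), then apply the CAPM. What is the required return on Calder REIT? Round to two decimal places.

Mean R_i = (4.0 − 1.8 − 4.1 − 3.6 + 8.7 + 7.8 + 2.4) / 7 = 1.9143%
Mean R_m = (3.8 − 2.7 − 6.0 − 8.0 + 9.4 + 10.0 + 0.2) / 7 = 0.9571%
Σ(R_i − R̄_i)(R_m − R̄_m) = 220.8943  ⇒  Cov = 220.8943 / 6 = 36.8157
Σ(R_m − R̄_m)² = 303.7171  ⇒  Var(R_m) = 303.7171 / 6 = 50.6195
β = Cov / Var(R_m) = 36.8157 / 50.6195 = 0.7273
E(R) = R_f + β × MRP = 1.57% + 0.7273 × 7.62% = 7.11%

7.11%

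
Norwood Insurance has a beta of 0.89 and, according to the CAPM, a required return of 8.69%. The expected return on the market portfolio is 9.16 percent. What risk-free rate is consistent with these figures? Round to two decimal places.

4.89%

E(R) = R_f + β(E(R_m) − R_f) = R_f(1 − β) + β·E(R_m)
8.69% = R_f × (1 − 0.89) + 0.89 × 9.16%
8.69% = R_f × 0.11 + 8.1524%
R_f = (8.69% − 8.1524%) / 0.11 = 4.89%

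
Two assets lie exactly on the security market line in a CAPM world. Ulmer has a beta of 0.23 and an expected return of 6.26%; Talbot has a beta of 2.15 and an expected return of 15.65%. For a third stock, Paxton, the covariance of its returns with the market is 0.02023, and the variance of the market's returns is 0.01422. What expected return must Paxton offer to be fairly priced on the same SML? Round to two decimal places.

12.09%

MRP = (15.65% − 6.26%) / (2.15 − 0.23) = 4.8906%
R_f = 6.26% − 0.23 × 4.8906% = 5.1352%
β_Paxton = Cov / Var(R_m) = 0.02023 / 0.01422 = 1.4226
E(R_Paxton) = R_f + β × MRP = 5.1352% + 1.4226 × 4.8906% = 12.09%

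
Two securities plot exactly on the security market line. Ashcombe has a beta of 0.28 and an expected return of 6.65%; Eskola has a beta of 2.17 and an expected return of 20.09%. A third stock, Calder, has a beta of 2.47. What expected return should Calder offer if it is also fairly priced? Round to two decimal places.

22.22%

MRP (SML slope) = (20.09% − 6.65%) / (2.17 − 0.28) = 13.44% / 1.89 = 7.1111%
R_f (intercept) = 6.65% − 0.28 × 7.1111% = 4.6589%
E(R_Calder) = R_f + β × MRP = 4.6589% + 2.47 × 7.1111% = 22.22%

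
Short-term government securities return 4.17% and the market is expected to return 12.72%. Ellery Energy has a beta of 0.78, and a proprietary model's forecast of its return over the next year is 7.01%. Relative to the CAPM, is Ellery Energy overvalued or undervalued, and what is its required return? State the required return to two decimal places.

Overvalued; required return 10.84%

MRP = 12.72% − 4.17% = 8.55%
Required return = R_f + β·MRP = 4.17% + 0.78 × 8.55% = 10.84%
Forecast 7.01% < required 10.84% → the stock plots below the SML → overvalued.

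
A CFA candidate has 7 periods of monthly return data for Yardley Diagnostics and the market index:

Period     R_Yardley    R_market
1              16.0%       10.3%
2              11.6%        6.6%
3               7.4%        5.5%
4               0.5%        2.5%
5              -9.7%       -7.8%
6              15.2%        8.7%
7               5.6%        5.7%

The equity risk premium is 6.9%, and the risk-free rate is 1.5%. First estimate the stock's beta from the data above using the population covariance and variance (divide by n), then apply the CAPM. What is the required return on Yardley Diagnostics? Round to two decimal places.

Mean R_i = (16.0 + 11.6 + 7.4 + 0.5 − 9.7 + 15.2 + 5.6) / 7 = 6.6571%
Mean R_m = (10.3 + 6.6 + 5.5 + 2.5 − 7.8 + 8.7 + 5.7) / 7 = 4.5000%
Σ(R_i − R̄_i)(R_m − R̄_m) = 313.4300  ⇒  Cov = 313.4300 / 7 = 44.7757
Σ(R_m − R̄_m)² = 213.4200  ⇒  Var(R_m) = 213.4200 / 7 = 30.4886
β = Cov / Var(R_m) = 44.7757 / 30.4886 = 1.4686
E(R) = R_f + β × MRP = 1.5% + 1.4686 × 6.9% = 11.63%

11.63%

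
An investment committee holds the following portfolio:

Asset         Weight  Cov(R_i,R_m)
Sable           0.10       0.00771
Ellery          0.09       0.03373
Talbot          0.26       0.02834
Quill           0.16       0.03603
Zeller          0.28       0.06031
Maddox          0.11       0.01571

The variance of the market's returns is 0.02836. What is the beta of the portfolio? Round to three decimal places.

1.254

β_Sable = 0.00771 / 0.02836 = 0.2719
β_Ellery = 0.03373 / 0.02836 = 1.1894
β_Talbot = 0.02834 / 0.02836 = 0.9993
β_Quill = 0.03603 / 0.02836 = 1.2705
β_Zeller = 0.06031 / 0.02836 = 2.1266
β_Maddox = 0.01571 / 0.02836 = 0.5539
β_P = Σ w_i β_i = 0.10×0.2719 + 0.09×1.1894 + 0.26×0.9993 + 0.16×1.2705 + 0.28×2.1266 + 0.11×0.5539 = 1.2537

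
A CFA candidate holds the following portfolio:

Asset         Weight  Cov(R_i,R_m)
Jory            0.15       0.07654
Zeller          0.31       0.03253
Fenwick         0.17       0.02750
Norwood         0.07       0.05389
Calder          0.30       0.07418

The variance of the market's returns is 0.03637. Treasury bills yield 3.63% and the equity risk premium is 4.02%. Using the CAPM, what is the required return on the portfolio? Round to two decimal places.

9.41%

β_Jory = 0.07654 / 0.03637 = 2.1045
β_Zeller = 0.03253 / 0.03637 = 0.8944
β_Fenwick = 0.02750 / 0.03637 = 0.7561
β_Norwood = 0.05389 / 0.03637 = 1.4817
β_Calder = 0.07418 / 0.03637 = 2.0396
β_P = Σ w_i β_i = 0.15×2.1045 + 0.31×0.8944 + 0.17×0.7561 + 0.07×1.4817 + 0.30×2.0396 = 1.4371
E(R_P) = R_f + β_P × MRP = 3.63% + 1.4371 × 4.02% = 9.41%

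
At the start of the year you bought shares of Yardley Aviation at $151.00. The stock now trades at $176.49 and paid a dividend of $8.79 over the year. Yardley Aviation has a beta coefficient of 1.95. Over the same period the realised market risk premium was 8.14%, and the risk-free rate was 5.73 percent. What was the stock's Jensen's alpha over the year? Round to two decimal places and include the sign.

Realised HPR = (P1 + D1 − P0) / P0 = (176.49 + 8.79 − 151.00) / 151.00 = 34.28 / 151.00 = 22.7020%
CAPM required = R_f + β·MRP = 5.73% + 1.95 × 8.14% = 21.6030%
α = realised − required = 22.7020% − 21.6030% = +1.10%

+1.10%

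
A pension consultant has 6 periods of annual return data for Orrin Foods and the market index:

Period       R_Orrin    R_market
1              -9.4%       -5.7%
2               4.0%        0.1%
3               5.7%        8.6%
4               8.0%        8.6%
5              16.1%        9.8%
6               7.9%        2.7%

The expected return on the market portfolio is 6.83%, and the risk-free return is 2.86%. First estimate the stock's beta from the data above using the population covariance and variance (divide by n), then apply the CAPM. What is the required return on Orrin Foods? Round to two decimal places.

7.56%

Mean R_i = (-9.4 + 4.0 + 5.7 + 8.0 + 16.1 + 7.9) / 6 = 5.3833%
Mean R_m = (-5.7 + 0.1 + 8.6 + 8.6 + 9.8 + 2.7) / 6 = 4.0167%
Σ(R_i − R̄_i)(R_m − R̄_m) = 221.1717  ⇒  Cov = 221.1717 / 6 = 36.8620
Σ(R_m − R̄_m)² = 186.9483  ⇒  Var(R_m) = 186.9483 / 6 = 31.1581
β = Cov / Var(R_m) = 36.8620 / 31.1581 = 1.1831
MRP = 6.83% − 2.86% = 3.97%
E(R) = R_f + β × MRP = 2.86% + 1.1831 × 3.97% = 7.56%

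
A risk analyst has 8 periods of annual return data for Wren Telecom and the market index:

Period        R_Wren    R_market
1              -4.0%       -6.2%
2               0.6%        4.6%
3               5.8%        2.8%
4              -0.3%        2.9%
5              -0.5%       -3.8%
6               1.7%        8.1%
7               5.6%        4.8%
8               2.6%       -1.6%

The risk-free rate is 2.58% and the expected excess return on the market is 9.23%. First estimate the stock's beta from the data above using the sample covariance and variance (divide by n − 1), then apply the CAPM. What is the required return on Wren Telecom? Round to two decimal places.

Mean R_i = (-4.0 + 0.6 + 5.8 − 0.3 − 0.5 + 1.7 + 5.6 + 2.6) / 8 = 1.4375%
Mean R_m = (-6.2 + 4.6 + 2.8 + 2.9 − 3.8 + 8.1 + 4.8 − 1.6) / 8 = 1.4500%
Σ(R_i − R̄_i)(R_m − R̄_m) = 64.6450  ⇒  Cov = 64.6450 / 7 = 9.2350
Σ(R_m − R̄_m)² = 164.6800  ⇒  Var(R_m) = 164.6800 / 7 = 23.5257
β = Cov / Var(R_m) = 9.2350 / 23.5257 = 0.3925
E(R) = R_f + β × MRP = 2.58% + 0.3925 × 9.23% = 6.20%

6.20%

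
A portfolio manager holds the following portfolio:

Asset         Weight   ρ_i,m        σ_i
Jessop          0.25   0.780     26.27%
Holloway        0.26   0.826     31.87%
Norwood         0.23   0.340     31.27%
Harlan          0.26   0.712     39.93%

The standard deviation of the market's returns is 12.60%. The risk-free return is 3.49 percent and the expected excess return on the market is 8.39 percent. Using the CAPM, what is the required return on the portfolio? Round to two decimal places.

18.01%

β_Jessop = 0.780 × 26.27% / 12.60% = 1.6262
β_Holloway = 0.826 × 31.87% / 12.60% = 2.0893
β_Norwood = 0.340 × 31.27% / 12.60% = 0.8438
β_Harlan = 0.712 × 39.93% / 12.60% = 2.2564
β_P = Σ w_i β_i = 0.25×1.6262 + 0.26×2.0893 + 0.23×0.8438 + 0.26×2.2564 = 1.7305
E(R_P) = R_f + β_P × MRP = 3.49% + 1.7305 × 8.39% = 18.01%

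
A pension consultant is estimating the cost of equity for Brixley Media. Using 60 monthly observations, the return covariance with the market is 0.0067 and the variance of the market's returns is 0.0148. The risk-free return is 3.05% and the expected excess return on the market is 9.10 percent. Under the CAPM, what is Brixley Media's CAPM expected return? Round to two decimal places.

7.17%

β = Cov(R_i, R_m) / Var(R_m) = 0.0067 / 0.0148 = 0.4527
E(R) = R_f + β × MRP = 3.05% + 0.4527 × 9.10% = 7.17%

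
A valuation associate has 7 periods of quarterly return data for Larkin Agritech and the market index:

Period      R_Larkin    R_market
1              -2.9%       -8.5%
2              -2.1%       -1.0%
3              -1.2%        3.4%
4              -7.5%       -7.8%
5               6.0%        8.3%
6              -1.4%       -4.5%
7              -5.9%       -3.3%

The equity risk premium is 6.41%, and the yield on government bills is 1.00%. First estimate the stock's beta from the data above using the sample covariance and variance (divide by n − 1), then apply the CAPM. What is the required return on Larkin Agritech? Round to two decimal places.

Mean R_i = (-2.9 − 2.1 − 1.2 − 7.5 + 6.0 − 1.4 − 5.9) / 7 = -2.1429%
Mean R_m = (-8.5 − 1.0 + 3.4 − 7.8 + 8.3 − 4.5 − 3.3) / 7 = -1.9143%
Σ(R_i − R̄_i)(R_m − R̄_m) = 128.0257  ⇒  Cov = 128.0257 / 6 = 21.3376
Σ(R_m − R̄_m)² = 220.0286  ⇒  Var(R_m) = 220.0286 / 6 = 36.6714
β = Cov / Var(R_m) = 21.3376 / 36.6714 = 0.5819
E(R) = R_f + β × MRP = 1.00% + 0.5819 × 6.41% = 4.73%

4.73%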